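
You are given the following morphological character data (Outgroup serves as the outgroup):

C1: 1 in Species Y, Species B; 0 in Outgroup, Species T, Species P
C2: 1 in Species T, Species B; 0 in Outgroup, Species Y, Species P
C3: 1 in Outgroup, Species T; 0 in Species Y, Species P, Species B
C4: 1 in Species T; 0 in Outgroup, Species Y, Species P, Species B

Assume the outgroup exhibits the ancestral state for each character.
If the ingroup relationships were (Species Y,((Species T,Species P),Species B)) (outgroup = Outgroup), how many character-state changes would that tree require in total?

Map each character onto (Species Y,((Species T,Species P),Species B)) (rooted by Outgroup) and count the minimum state changes it requires (Fitch parsimony):
C1: 2; C2: 2; C3: 2; C4: 1.
Total tree length = 7.

7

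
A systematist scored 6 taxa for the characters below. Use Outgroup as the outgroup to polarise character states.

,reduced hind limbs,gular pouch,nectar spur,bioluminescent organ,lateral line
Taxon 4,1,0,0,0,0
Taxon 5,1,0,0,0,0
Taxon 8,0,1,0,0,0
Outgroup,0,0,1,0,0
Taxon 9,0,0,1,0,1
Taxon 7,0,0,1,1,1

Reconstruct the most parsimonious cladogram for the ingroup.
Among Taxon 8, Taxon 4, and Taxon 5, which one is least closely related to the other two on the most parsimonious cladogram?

Character polarity is set by the outgroup: the derived state is whichever differs from the outgroup's state, so for nectar spur the derived state is '0', and for the remaining characters it is '1'.
Only Taxon 4 and Taxon 5 show the derived state '1' for reduced hind limbs, supporting them as a clade.
gular pouch (derived state '1') is unique to Taxon 8 (autapomorphy; uninformative for grouping).
Only Taxon 4, Taxon 5, and Taxon 8 show the derived state '0' for nectar spur, supporting them as a clade.
bioluminescent organ: derived state '1' in Taxon 7 only — an autapomorphy, so it tells us nothing about relationships among taxa.
Only Taxon 7 and Taxon 9 show the derived state '1' for lateral line, supporting them as a clade.
Most parsimonious ingroup topology: ((Taxon 8,(Taxon 4,Taxon 5)),(Taxon 9,Taxon 7)).
Taxon 5 and Taxon 4 share a more recent common ancestor with each other than either does with Taxon 8, so Taxon 8 is the least closely related of the three.

Taxon 8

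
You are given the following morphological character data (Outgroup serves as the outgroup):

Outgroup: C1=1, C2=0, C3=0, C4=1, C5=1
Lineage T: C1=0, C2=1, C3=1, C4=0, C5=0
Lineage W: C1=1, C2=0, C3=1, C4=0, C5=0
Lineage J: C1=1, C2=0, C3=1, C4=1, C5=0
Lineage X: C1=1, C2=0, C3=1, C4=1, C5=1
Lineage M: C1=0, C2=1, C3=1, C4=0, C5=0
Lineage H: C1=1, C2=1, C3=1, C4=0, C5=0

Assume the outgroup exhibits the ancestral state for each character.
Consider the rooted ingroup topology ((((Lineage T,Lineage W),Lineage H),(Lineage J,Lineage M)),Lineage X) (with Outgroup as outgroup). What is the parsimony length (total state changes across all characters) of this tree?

Map each character onto ((((Lineage T,Lineage W),Lineage H),(Lineage J,Lineage M)),Lineage X) (rooted by Outgroup) and count the minimum state changes it requires (Fitch parsimony):
C1: 2; C2: 3; C3: 1; C4: 2; C5: 1.
Total tree length = 9.

9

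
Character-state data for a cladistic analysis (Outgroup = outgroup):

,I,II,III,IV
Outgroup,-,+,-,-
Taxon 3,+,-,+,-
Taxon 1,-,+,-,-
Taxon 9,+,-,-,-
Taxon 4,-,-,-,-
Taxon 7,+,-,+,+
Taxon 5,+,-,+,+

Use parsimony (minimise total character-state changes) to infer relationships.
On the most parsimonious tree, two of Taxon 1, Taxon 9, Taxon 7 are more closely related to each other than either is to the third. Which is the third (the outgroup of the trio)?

Taxon 1

Character polarity is set by the outgroup: the derived state is whichever differs from the outgroup's state, so for II the derived state is '-', and for the remaining characters it is '+'.
I (derived state '+') is shared by Taxon 3, Taxon 5, Taxon 7, and Taxon 9 — a synapomorphy uniting that clade.
Only Taxon 3, Taxon 4, Taxon 5, Taxon 7, and Taxon 9 show the derived state '-' for II, supporting them as a clade.
Only Taxon 3, Taxon 5, and Taxon 7 show the derived state '+' for III, supporting them as a clade.
IV: derived state '+' in Taxon 5 and Taxon 7 only — synapomorphy for {Taxon 5, Taxon 7}.
Most parsimonious ingroup topology: ((((Taxon 3,(Taxon 7,Taxon 5)),Taxon 9),Taxon 4),Taxon 1).
Taxon 9 and Taxon 7 share a more recent common ancestor with each other than either does with Taxon 1, so Taxon 1 is the least closely related of the three.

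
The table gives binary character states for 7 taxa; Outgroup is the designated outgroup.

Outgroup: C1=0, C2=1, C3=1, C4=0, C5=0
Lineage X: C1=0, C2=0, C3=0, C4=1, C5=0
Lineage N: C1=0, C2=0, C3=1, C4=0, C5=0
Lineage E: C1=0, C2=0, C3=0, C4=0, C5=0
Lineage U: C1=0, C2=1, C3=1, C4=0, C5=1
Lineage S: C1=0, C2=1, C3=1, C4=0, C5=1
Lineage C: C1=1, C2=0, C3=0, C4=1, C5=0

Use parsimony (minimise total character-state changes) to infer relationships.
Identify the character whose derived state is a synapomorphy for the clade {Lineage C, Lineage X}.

C4

Character polarity is set by the outgroup: the derived state is whichever differs from the outgroup's state, so for C2, C3 the derived state is '0', and for the remaining characters it is '1'.
C1 (derived state '1') is unique to Lineage C (autapomorphy; uninformative for grouping).
C2 (derived state '0') is shared by Lineage C, Lineage E, Lineage N, and Lineage X — a synapomorphy uniting that clade.
C3 (derived state '0') is shared by Lineage C, Lineage E, and Lineage X — a synapomorphy uniting that clade.
Only Lineage C and Lineage X show the derived state '1' for C4, supporting them as a clade.
C5 (derived state '1') is shared by Lineage S and Lineage U — a synapomorphy uniting that clade.
Most parsimonious ingroup topology: ((((Lineage X,Lineage C),Lineage E),Lineage N),(Lineage U,Lineage S)).
The clade {Lineage C, Lineage X} is supported by C4: its derived state '1' occurs in exactly those taxa and in no other taxon (including the outgroup).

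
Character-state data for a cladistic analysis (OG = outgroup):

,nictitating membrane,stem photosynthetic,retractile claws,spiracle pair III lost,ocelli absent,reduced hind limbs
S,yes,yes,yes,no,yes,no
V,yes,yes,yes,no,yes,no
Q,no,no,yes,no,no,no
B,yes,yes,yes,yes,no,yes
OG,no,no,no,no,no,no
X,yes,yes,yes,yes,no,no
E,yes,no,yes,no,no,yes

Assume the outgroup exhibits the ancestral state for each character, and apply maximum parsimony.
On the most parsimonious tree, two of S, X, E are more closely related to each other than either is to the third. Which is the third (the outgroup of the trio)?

The outgroup has state 'no' for every character, so 'yes' is the derived state throughout.
nictitating membrane (derived state 'yes') is shared by B, E, S, V, and X — a synapomorphy uniting that clade.
Only B, S, V, and X show the derived state 'yes' for stem photosynthetic, supporting them as a clade.
All ingroup taxa share the derived state 'yes' for retractile claws; it defines the ingroup but does not resolve relationships within it.
spiracle pair III lost (derived state 'yes') is shared by B and X — a synapomorphy uniting that clade.
ocelli absent (derived state 'yes') is shared by S and V — a synapomorphy uniting that clade.
reduced hind limbs (state 'yes') occurs in B and E but conflicts with the nesting implied by the other characters — most parsimoniously interpreted as homoplasy.
Most parsimonious ingroup topology: (Q,(((X,B),(V,S)),E)).
S and X share a more recent common ancestor with each other than either does with E, so E is the least closely related of the three.

E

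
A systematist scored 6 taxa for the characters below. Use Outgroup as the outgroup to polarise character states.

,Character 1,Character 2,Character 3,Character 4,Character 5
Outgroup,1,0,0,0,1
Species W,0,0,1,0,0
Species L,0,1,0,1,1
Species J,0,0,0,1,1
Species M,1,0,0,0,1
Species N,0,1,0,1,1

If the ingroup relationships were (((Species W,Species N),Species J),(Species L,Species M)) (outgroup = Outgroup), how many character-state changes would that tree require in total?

9

Map each character onto (((Species W,Species N),Species J),(Species L,Species M)) (rooted by Outgroup) and count the minimum state changes it requires (Fitch parsimony):
Character 1: 2; Character 2: 2; Character 3: 1; Character 4: 3; Character 5: 1.
Total tree length = 9.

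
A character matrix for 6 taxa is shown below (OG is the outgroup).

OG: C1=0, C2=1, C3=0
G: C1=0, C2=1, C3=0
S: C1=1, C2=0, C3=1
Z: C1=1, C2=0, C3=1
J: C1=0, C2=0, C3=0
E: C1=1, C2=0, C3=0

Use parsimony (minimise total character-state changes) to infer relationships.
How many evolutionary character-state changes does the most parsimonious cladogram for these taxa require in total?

Character polarity is set by the outgroup: the derived state is whichever differs from the outgroup's state, so for C2 the derived state is '0', and for the remaining characters it is '1'.
Only E, S, and Z show the derived state '1' for C1, supporting them as a clade.
C2 (derived state '0') is shared by E, J, S, and Z — a synapomorphy uniting that clade.
Only S and Z show the derived state '1' for C3, supporting them as a clade.
Most parsimonious ingroup topology: (G,(((S,Z),E),J)).
Changes per character on this tree: C1: 1; C2: 1; C3: 1.
Total = 3.

3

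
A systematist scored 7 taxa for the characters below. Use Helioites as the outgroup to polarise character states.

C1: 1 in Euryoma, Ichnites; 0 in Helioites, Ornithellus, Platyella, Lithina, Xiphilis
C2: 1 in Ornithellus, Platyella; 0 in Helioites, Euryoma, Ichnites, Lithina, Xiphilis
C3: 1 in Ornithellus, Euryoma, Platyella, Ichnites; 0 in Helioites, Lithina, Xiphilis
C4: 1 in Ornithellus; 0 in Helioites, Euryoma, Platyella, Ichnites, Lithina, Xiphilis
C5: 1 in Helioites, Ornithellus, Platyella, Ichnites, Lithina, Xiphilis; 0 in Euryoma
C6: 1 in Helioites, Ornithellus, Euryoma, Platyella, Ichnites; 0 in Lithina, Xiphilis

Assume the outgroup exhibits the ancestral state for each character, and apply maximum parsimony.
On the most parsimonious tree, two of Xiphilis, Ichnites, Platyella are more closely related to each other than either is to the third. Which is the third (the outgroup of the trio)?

Xiphilis

Character polarity is set by the outgroup: the derived state is whichever differs from the outgroup's state, so for C5, C6 the derived state is '0', and for the remaining characters it is '1'.
Only Euryoma and Ichnites show the derived state '1' for C1, supporting them as a clade.
C2: derived state '1' in Ornithellus and Platyella only — synapomorphy for {Ornithellus, Platyella}.
C3: derived state '1' in Euryoma, Ichnites, Ornithellus, and Platyella only — synapomorphy for {Euryoma, Ichnites, Ornithellus, Platyella}.
C4: derived state '1' in Ornithellus only — an autapomorphy, so it tells us nothing about relationships among taxa.
C5 (derived state '0') is unique to Euryoma (autapomorphy; uninformative for grouping).
Only Lithina and Xiphilis show the derived state '0' for C6, supporting them as a clade.
Most parsimonious ingroup topology: (((Ornithellus,Platyella),(Euryoma,Ichnites)),(Lithina,Xiphilis)).
Platyella and Ichnites share a more recent common ancestor with each other than either does with Xiphilis, so Xiphilis is the least closely related of the three.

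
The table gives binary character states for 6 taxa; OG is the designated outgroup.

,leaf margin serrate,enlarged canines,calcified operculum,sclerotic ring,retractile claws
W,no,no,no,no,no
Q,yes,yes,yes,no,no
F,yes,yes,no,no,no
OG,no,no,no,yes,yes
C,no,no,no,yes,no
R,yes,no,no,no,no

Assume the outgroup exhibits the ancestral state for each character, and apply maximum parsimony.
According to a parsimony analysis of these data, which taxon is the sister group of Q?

F

Character polarity is set by the outgroup: the derived state is whichever differs from the outgroup's state, so for sclerotic ring, retractile claws the derived state is 'no', and for the remaining characters it is 'yes'.
Only F, Q, and R show the derived state 'yes' for leaf margin serrate, supporting them as a clade.
enlarged canines: derived state 'yes' in F and Q only — synapomorphy for {F, Q}.
calcified operculum (derived state 'yes') is unique to Q (autapomorphy; uninformative for grouping).
sclerotic ring (derived state 'no') is shared by F, Q, R, and W — a synapomorphy uniting that clade.
retractile claws (derived state 'no') is shared by all ingroup taxa — unites the whole ingroup.
Most parsimonious ingroup topology: (((R,(F,Q)),W),C).
Q and F form a cherry on this tree, so they are sister taxa.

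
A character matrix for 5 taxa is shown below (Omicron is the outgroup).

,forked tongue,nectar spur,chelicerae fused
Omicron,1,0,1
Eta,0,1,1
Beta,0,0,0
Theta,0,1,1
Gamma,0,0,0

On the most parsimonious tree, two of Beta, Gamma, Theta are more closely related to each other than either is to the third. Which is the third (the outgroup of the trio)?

Character polarity is set by the outgroup: the derived state is whichever differs from the outgroup's state, so for forked tongue, chelicerae fused the derived state is '0', and for the remaining characters it is '1'.
All ingroup taxa share the derived state '0' for forked tongue; it defines the ingroup but does not resolve relationships within it.
nectar spur (derived state '1') is shared by Eta and Theta — a synapomorphy uniting that clade.
Only Beta and Gamma show the derived state '0' for chelicerae fused, supporting them as a clade.
Most parsimonious ingroup topology: ((Eta,Theta),(Beta,Gamma)).
Gamma and Beta share a more recent common ancestor with each other than either does with Theta, so Theta is the least closely related of the three.

Theta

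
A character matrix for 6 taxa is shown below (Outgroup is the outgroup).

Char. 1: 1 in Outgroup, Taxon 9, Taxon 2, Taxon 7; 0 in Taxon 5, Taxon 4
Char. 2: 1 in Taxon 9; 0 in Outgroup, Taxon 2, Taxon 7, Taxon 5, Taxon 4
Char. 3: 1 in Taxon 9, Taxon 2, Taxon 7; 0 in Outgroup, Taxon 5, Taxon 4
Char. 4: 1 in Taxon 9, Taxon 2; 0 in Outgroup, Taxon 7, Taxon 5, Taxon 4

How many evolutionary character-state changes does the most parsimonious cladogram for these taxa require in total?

Character polarity is set by the outgroup: the derived state is whichever differs from the outgroup's state, so for Char. 1 the derived state is '0', and for the remaining characters it is '1'.
Char. 1 (derived state '0') is shared by Taxon 4 and Taxon 5 — a synapomorphy uniting that clade.
Char. 2 (derived state '1') is unique to Taxon 9 (autapomorphy; uninformative for grouping).
Char. 3 (derived state '1') is shared by Taxon 2, Taxon 7, and Taxon 9 — a synapomorphy uniting that clade.
Only Taxon 2 and Taxon 9 show the derived state '1' for Char. 4, supporting them as a clade.
Most parsimonious ingroup topology: (((Taxon 9,Taxon 2),Taxon 7),(Taxon 5,Taxon 4)).
Changes per character on this tree: Char. 1: 1; Char. 2: 1; Char. 3: 1; Char. 4: 1.
Total = 4.

4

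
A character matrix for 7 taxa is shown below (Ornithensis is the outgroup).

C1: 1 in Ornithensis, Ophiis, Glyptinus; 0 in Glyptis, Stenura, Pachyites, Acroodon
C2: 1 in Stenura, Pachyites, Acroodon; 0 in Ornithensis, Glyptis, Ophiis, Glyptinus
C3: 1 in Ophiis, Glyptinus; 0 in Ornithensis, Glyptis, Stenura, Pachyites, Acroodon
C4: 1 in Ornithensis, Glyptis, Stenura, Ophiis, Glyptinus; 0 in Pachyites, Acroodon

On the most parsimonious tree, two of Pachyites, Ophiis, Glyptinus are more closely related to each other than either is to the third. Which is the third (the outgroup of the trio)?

Character polarity is set by the outgroup: the derived state is whichever differs from the outgroup's state, so for C1, C4 the derived state is '0', and for the remaining characters it is '1'.
C1: derived state '0' in Acroodon, Glyptis, Pachyites, and Stenura only — synapomorphy for {Acroodon, Glyptis, Pachyites, Stenura}.
C2: derived state '1' in Acroodon, Pachyites, and Stenura only — synapomorphy for {Acroodon, Pachyites, Stenura}.
C3 (derived state '1') is shared by Glyptinus and Ophiis — a synapomorphy uniting that clade.
Only Acroodon and Pachyites show the derived state '0' for C4, supporting them as a clade.
Most parsimonious ingroup topology: ((Glyptis,(Stenura,(Pachyites,Acroodon))),(Ophiis,Glyptinus)).
Glyptinus and Ophiis share a more recent common ancestor with each other than either does with Pachyites, so Pachyites is the least closely related of the three.

Pachyites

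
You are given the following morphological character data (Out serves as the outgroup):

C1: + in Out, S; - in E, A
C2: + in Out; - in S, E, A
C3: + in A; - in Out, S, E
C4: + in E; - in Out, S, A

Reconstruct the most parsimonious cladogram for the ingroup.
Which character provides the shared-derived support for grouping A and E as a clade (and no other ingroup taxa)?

C1

Character polarity is set by the outgroup: the derived state is whichever differs from the outgroup's state, so for C1, C2 the derived state is '-', and for the remaining characters it is '+'.
Only A and E show the derived state '-' for C1, supporting them as a clade.
All ingroup taxa share the derived state '-' for C2; it defines the ingroup but does not resolve relationships within it.
C3: derived state '+' in A only — an autapomorphy, so it tells us nothing about relationships among taxa.
C4: derived state '+' in E only — an autapomorphy, so it tells us nothing about relationships among taxa.
Most parsimonious ingroup topology: (S,(E,A)).
The clade {A, E} is supported by C1: its derived state '-' occurs in exactly those taxa and in no other taxon (including the outgroup).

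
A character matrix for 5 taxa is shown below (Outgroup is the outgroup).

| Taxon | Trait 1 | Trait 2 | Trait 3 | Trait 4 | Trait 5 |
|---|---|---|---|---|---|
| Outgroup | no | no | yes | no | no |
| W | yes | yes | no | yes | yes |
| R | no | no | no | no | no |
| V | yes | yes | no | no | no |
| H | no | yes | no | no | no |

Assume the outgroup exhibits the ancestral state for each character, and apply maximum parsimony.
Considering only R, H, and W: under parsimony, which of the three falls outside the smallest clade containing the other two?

Character polarity is set by the outgroup: the derived state is whichever differs from the outgroup's state, so for Trait 3 the derived state is 'no', and for the remaining characters it is 'yes'.
Only V and W show the derived state 'yes' for Trait 1, supporting them as a clade.
Only H, V, and W show the derived state 'yes' for Trait 2, supporting them as a clade.
Trait 3 (derived state 'no') is shared by all ingroup taxa — unites the whole ingroup.
Trait 4 (derived state 'yes') is unique to W (autapomorphy; uninformative for grouping).
Trait 5 (derived state 'yes') is unique to W (autapomorphy; uninformative for grouping).
Most parsimonious ingroup topology: (((W,V),H),R).
W and H share a more recent common ancestor with each other than either does with R, so R is the least closely related of the three.

R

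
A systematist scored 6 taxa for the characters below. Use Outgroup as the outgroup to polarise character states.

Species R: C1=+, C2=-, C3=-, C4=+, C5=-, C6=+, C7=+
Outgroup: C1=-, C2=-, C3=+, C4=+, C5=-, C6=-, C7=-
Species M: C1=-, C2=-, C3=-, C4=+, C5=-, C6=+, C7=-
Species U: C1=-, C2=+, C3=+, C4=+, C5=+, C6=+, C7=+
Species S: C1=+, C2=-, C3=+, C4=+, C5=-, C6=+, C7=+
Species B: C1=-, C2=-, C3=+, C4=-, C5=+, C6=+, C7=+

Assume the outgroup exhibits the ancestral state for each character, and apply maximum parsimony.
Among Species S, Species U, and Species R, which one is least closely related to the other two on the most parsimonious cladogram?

Species U

Character polarity is set by the outgroup: the derived state is whichever differs from the outgroup's state, so for C3, C4 the derived state is '-', and for the remaining characters it is '+'.
Only Species R and Species S show the derived state '+' for C1, supporting them as a clade.
C2: derived state '+' in Species U only — an autapomorphy, so it tells us nothing about relationships among taxa.
C3 groups Species M and Species R, which is incompatible with the clades supported by the remaining characters; treating it as convergent (homoplasy) costs fewer steps than any alternative tree.
C4 (derived state '-') is unique to Species B (autapomorphy; uninformative for grouping).
C5: derived state '+' in Species B and Species U only — synapomorphy for {Species B, Species U}.
All ingroup taxa share the derived state '+' for C6; it defines the ingroup but does not resolve relationships within it.
C7 (derived state '+') is shared by Species B, Species R, Species S, and Species U — a synapomorphy uniting that clade.
Most parsimonious ingroup topology: (Species M,((Species B,Species U),(Species S,Species R))).
Species R and Species S share a more recent common ancestor with each other than either does with Species U, so Species U is the least closely related of the three.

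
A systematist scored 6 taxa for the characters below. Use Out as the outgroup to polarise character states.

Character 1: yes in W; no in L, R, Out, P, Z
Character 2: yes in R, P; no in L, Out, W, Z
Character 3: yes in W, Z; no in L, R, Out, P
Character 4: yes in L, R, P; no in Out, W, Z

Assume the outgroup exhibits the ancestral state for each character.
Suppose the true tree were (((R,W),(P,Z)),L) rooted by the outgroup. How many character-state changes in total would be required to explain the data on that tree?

Map each character onto (((R,W),(P,Z)),L) (rooted by Out) and count the minimum state changes it requires (Fitch parsimony):
Character 1: 1; Character 2: 2; Character 3: 2; Character 4: 3.
Total tree length = 8.

8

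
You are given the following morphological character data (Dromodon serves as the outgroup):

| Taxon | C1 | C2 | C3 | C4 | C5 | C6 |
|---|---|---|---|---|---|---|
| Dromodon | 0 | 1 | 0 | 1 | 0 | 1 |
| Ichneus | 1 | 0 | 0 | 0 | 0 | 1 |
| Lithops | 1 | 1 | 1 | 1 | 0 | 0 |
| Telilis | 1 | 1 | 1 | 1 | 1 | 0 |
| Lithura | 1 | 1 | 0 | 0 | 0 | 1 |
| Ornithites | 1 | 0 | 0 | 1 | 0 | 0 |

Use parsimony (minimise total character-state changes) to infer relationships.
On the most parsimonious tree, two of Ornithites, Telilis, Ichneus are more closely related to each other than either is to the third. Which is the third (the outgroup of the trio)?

Ichneus

Character polarity is set by the outgroup: the derived state is whichever differs from the outgroup's state, so for C2, C4, C6 the derived state is '0', and for the remaining characters it is '1'.
C1 (derived state '1') is shared by all ingroup taxa — unites the whole ingroup.
C2 groups Ichneus and Ornithites, which is incompatible with the clades supported by the remaining characters; treating it as convergent (homoplasy) costs fewer steps than any alternative tree.
C3 (derived state '1') is shared by Lithops and Telilis — a synapomorphy uniting that clade.
C4 (derived state '0') is shared by Ichneus and Lithura — a synapomorphy uniting that clade.
C5: derived state '1' in Telilis only — an autapomorphy, so it tells us nothing about relationships among taxa.
C6: derived state '0' in Lithops, Ornithites, and Telilis only — synapomorphy for {Lithops, Ornithites, Telilis}.
Most parsimonious ingroup topology: ((Ichneus,Lithura),((Lithops,Telilis),Ornithites)).
Ornithites and Telilis share a more recent common ancestor with each other than either does with Ichneus, so Ichneus is the least closely related of the three.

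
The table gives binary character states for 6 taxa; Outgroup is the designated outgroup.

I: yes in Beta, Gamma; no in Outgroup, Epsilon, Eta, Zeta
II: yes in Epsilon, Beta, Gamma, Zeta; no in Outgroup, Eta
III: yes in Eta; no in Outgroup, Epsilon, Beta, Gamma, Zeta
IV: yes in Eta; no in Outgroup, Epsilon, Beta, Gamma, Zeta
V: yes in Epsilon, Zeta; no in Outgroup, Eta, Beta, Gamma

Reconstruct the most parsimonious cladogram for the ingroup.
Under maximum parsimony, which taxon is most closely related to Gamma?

Beta

The outgroup has state 'no' for every character, so 'yes' is the derived state throughout.
Only Beta and Gamma show the derived state 'yes' for I, supporting them as a clade.
II: derived state 'yes' in Beta, Epsilon, Gamma, and Zeta only — synapomorphy for {Beta, Epsilon, Gamma, Zeta}.
III: derived state 'yes' in Eta only — an autapomorphy, so it tells us nothing about relationships among taxa.
IV: derived state 'yes' in Eta only — an autapomorphy, so it tells us nothing about relationships among taxa.
Only Epsilon and Zeta show the derived state 'yes' for V, supporting them as a clade.
Most parsimonious ingroup topology: (((Epsilon,Zeta),(Beta,Gamma)),Eta).
Gamma and Beta form a cherry on this tree, so they are sister taxa.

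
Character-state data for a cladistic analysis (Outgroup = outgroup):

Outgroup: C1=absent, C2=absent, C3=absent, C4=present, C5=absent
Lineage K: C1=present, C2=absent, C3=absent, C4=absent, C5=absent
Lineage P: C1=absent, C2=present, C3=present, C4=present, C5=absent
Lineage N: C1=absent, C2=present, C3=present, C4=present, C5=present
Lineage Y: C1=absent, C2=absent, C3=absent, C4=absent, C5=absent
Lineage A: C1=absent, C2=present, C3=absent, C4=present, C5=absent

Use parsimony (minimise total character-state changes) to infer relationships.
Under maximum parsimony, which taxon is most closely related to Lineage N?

Character polarity is set by the outgroup: the derived state is whichever differs from the outgroup's state, so for C4 the derived state is 'absent', and for the remaining characters it is 'present'.
C1 (derived state 'present') is unique to Lineage K (autapomorphy; uninformative for grouping).
C2: derived state 'present' in Lineage A, Lineage N, and Lineage P only — synapomorphy for {Lineage A, Lineage N, Lineage P}.
Only Lineage N and Lineage P show the derived state 'present' for C3, supporting them as a clade.
Only Lineage K and Lineage Y show the derived state 'absent' for C4, supporting them as a clade.
C5: derived state 'present' in Lineage N only — an autapomorphy, so it tells us nothing about relationships among taxa.
Most parsimonious ingroup topology: ((Lineage K,Lineage Y),((Lineage P,Lineage N),Lineage A)).
Lineage N and Lineage P form a cherry on this tree, so they are sister taxa.

Lineage P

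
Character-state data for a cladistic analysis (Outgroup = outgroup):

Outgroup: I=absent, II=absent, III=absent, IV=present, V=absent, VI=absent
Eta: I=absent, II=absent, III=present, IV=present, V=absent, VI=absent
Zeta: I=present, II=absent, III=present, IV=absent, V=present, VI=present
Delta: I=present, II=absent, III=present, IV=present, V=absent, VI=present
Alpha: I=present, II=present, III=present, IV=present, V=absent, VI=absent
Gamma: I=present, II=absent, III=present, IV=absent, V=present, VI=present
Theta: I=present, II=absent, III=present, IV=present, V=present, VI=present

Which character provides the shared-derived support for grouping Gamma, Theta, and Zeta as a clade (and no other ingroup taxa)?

Character polarity is set by the outgroup: the derived state is whichever differs from the outgroup's state, so for IV the derived state is 'absent', and for the remaining characters it is 'present'.
Only Alpha, Delta, Gamma, Theta, and Zeta show the derived state 'present' for I, supporting them as a clade.
II: derived state 'present' in Alpha only — an autapomorphy, so it tells us nothing about relationships among taxa.
III (derived state 'present') is shared by all ingroup taxa — unites the whole ingroup.
IV: derived state 'absent' in Gamma and Zeta only — synapomorphy for {Gamma, Zeta}.
V (derived state 'present') is shared by Gamma, Theta, and Zeta — a synapomorphy uniting that clade.
VI (derived state 'present') is shared by Delta, Gamma, Theta, and Zeta — a synapomorphy uniting that clade.
Most parsimonious ingroup topology: (Eta,((((Zeta,Gamma),Theta),Delta),Alpha)).
The clade {Gamma, Theta, Zeta} is supported by V: its derived state 'present' occurs in exactly those taxa and in no other taxon (including the outgroup).

V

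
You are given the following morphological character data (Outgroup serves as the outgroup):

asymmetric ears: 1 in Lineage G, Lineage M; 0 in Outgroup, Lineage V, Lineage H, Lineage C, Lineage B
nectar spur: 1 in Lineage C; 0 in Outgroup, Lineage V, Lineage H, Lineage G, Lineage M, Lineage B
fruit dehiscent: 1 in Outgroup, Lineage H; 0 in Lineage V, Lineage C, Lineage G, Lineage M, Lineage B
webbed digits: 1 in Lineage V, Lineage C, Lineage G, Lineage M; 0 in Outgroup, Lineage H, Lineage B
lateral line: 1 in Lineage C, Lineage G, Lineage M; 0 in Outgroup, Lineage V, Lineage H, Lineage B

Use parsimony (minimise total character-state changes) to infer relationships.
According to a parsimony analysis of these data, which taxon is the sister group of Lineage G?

Lineage M

Character polarity is set by the outgroup: the derived state is whichever differs from the outgroup's state, so for fruit dehiscent the derived state is '0', and for the remaining characters it is '1'.
asymmetric ears: derived state '1' in Lineage G and Lineage M only — synapomorphy for {Lineage G, Lineage M}.
nectar spur: derived state '1' in Lineage C only — an autapomorphy, so it tells us nothing about relationships among taxa.
Only Lineage B, Lineage C, Lineage G, Lineage M, and Lineage V show the derived state '0' for fruit dehiscent, supporting them as a clade.
webbed digits (derived state '1') is shared by Lineage C, Lineage G, Lineage M, and Lineage V — a synapomorphy uniting that clade.
Only Lineage C, Lineage G, and Lineage M show the derived state '1' for lateral line, supporting them as a clade.
Most parsimonious ingroup topology: (((Lineage V,(Lineage C,(Lineage G,Lineage M))),Lineage B),Lineage H).
Lineage G and Lineage M form a cherry on this tree, so they are sister taxa.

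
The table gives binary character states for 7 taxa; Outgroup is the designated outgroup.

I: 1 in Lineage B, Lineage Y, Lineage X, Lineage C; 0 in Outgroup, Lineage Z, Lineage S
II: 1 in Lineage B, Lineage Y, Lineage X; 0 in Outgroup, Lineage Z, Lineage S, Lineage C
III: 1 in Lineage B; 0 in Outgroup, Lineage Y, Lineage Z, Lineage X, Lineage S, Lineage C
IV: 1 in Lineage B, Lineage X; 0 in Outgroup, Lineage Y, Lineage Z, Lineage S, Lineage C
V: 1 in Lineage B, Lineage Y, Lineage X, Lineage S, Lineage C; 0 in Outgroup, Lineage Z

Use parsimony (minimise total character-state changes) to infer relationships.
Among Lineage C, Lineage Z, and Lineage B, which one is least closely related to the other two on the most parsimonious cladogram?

Lineage Z

The outgroup has state '0' for every character, so '1' is the derived state throughout.
I (derived state '1') is shared by Lineage B, Lineage C, Lineage X, and Lineage Y — a synapomorphy uniting that clade.
II (derived state '1') is shared by Lineage B, Lineage X, and Lineage Y — a synapomorphy uniting that clade.
III (derived state '1') is unique to Lineage B (autapomorphy; uninformative for grouping).
IV: derived state '1' in Lineage B and Lineage X only — synapomorphy for {Lineage B, Lineage X}.
V: derived state '1' in Lineage B, Lineage C, Lineage S, Lineage X, and Lineage Y only — synapomorphy for {Lineage B, Lineage C, Lineage S, Lineage X, Lineage Y}.
Most parsimonious ingroup topology: (((((Lineage B,Lineage X),Lineage Y),Lineage C),Lineage S),Lineage Z).
Lineage B and Lineage C share a more recent common ancestor with each other than either does with Lineage Z, so Lineage Z is the least closely related of the three.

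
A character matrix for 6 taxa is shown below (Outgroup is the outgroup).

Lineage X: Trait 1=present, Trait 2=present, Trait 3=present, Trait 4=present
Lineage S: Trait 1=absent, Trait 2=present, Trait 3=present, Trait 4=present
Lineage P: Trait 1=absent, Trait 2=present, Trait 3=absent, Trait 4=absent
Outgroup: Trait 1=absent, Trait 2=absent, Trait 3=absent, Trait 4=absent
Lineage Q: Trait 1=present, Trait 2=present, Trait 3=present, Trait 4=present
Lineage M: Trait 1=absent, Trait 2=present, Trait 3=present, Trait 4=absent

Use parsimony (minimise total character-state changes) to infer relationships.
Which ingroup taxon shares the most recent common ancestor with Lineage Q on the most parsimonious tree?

The outgroup has state 'absent' for every character, so 'present' is the derived state throughout.
Trait 1 (derived state 'present') is shared by Lineage Q and Lineage X — a synapomorphy uniting that clade.
Trait 2 (derived state 'present') is shared by all ingroup taxa — unites the whole ingroup.
Trait 3: derived state 'present' in Lineage M, Lineage Q, Lineage S, and Lineage X only — synapomorphy for {Lineage M, Lineage Q, Lineage S, Lineage X}.
Trait 4: derived state 'present' in Lineage Q, Lineage S, and Lineage X only — synapomorphy for {Lineage Q, Lineage S, Lineage X}.
Most parsimonious ingroup topology: (((Lineage S,(Lineage X,Lineage Q)),Lineage M),Lineage P).
Lineage Q and Lineage X form a cherry on this tree, so they are sister taxa.

Lineage X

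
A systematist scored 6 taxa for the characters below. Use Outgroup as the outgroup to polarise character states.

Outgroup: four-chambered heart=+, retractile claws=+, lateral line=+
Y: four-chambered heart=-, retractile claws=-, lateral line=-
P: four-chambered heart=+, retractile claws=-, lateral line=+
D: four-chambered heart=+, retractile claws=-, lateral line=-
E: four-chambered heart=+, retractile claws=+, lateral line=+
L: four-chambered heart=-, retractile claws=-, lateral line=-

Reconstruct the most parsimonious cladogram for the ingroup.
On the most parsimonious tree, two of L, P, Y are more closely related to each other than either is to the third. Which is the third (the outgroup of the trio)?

P

The outgroup has state '+' for every character, so '-' is the derived state throughout.
four-chambered heart (derived state '-') is shared by L and Y — a synapomorphy uniting that clade.
Only D, L, P, and Y show the derived state '-' for retractile claws, supporting them as a clade.
Only D, L, and Y show the derived state '-' for lateral line, supporting them as a clade.
Most parsimonious ingroup topology: ((((Y,L),D),P),E).
L and Y share a more recent common ancestor with each other than either does with P, so P is the least closely related of the three.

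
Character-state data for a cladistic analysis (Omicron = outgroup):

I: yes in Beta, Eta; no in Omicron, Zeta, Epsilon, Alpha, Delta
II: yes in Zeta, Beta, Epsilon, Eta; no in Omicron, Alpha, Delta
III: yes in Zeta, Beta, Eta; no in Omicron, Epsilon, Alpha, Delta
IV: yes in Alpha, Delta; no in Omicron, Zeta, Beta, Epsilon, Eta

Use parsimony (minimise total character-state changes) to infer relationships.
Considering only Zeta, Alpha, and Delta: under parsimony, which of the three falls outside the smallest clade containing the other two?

The outgroup has state 'no' for every character, so 'yes' is the derived state throughout.
I (derived state 'yes') is shared by Beta and Eta — a synapomorphy uniting that clade.
Only Beta, Epsilon, Eta, and Zeta show the derived state 'yes' for II, supporting them as a clade.
III: derived state 'yes' in Beta, Eta, and Zeta only — synapomorphy for {Beta, Eta, Zeta}.
Only Alpha and Delta show the derived state 'yes' for IV, supporting them as a clade.
Most parsimonious ingroup topology: (((Zeta,(Beta,Eta)),Epsilon),(Alpha,Delta)).
Alpha and Delta share a more recent common ancestor with each other than either does with Zeta, so Zeta is the least closely related of the three.

Zeta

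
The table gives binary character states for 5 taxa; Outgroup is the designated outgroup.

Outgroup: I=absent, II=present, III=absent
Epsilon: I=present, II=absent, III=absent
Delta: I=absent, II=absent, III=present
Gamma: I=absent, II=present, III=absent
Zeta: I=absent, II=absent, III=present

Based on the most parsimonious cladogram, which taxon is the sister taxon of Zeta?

Delta

Character polarity is set by the outgroup: the derived state is whichever differs from the outgroup's state, so for II the derived state is 'absent', and for the remaining characters it is 'present'.
I (derived state 'present') is unique to Epsilon (autapomorphy; uninformative for grouping).
Only Delta, Epsilon, and Zeta show the derived state 'absent' for II, supporting them as a clade.
Only Delta and Zeta show the derived state 'present' for III, supporting them as a clade.
Most parsimonious ingroup topology: ((Epsilon,(Delta,Zeta)),Gamma).
Zeta and Delta form a cherry on this tree, so they are sister taxa.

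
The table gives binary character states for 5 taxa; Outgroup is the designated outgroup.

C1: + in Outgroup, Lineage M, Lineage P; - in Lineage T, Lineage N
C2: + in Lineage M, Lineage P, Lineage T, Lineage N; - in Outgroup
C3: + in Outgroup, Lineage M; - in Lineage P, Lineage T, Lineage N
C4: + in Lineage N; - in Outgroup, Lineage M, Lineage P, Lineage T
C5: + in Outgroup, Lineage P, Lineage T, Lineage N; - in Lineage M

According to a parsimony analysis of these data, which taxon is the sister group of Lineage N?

Character polarity is set by the outgroup: the derived state is whichever differs from the outgroup's state, so for C1, C3, C5 the derived state is '-', and for the remaining characters it is '+'.
Only Lineage N and Lineage T show the derived state '-' for C1, supporting them as a clade.
C2 (derived state '+') is shared by all ingroup taxa — unites the whole ingroup.
C3 (derived state '-') is shared by Lineage N, Lineage P, and Lineage T — a synapomorphy uniting that clade.
C4: derived state '+' in Lineage N only — an autapomorphy, so it tells us nothing about relationships among taxa.
C5 (derived state '-') is unique to Lineage M (autapomorphy; uninformative for grouping).
Most parsimonious ingroup topology: (Lineage M,(Lineage P,(Lineage T,Lineage N))).
Lineage N and Lineage T form a cherry on this tree, so they are sister taxa.

Lineage T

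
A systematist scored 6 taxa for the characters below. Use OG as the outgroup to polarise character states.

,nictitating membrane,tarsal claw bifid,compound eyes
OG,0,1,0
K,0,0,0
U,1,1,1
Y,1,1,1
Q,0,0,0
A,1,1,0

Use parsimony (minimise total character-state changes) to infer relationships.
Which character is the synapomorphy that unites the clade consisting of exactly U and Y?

compound eyes

Character polarity is set by the outgroup: the derived state is whichever differs from the outgroup's state, so for tarsal claw bifid the derived state is '0', and for the remaining characters it is '1'.
Only A, U, and Y show the derived state '1' for nictitating membrane, supporting them as a clade.
Only K and Q show the derived state '0' for tarsal claw bifid, supporting them as a clade.
compound eyes: derived state '1' in U and Y only — synapomorphy for {U, Y}.
Most parsimonious ingroup topology: ((K,Q),((U,Y),A)).
The clade {U, Y} is supported by compound eyes: its derived state '1' occurs in exactly those taxa and in no other taxon (including the outgroup).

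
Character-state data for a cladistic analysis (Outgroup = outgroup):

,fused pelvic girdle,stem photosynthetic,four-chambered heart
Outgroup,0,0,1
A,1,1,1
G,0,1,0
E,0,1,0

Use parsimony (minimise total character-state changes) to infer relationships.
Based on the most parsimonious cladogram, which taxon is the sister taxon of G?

Character polarity is set by the outgroup: the derived state is whichever differs from the outgroup's state, so for four-chambered heart the derived state is '0', and for the remaining characters it is '1'.
fused pelvic girdle (derived state '1') is unique to A (autapomorphy; uninformative for grouping).
stem photosynthetic (derived state '1') is shared by all ingroup taxa — unites the whole ingroup.
four-chambered heart: derived state '0' in E and G only — synapomorphy for {E, G}.
Most parsimonious ingroup topology: (A,(G,E)).
G and E form a cherry on this tree, so they are sister taxa.

E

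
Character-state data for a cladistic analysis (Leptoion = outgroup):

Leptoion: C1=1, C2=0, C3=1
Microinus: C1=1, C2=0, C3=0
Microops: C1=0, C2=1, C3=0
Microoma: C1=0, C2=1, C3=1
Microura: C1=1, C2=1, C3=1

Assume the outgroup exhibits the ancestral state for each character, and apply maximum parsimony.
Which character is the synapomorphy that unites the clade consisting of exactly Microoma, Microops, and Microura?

Character polarity is set by the outgroup: the derived state is whichever differs from the outgroup's state, so for C1, C3 the derived state is '0', and for the remaining characters it is '1'.
C1: derived state '0' in Microoma and Microops only — synapomorphy for {Microoma, Microops}.
Only Microoma, Microops, and Microura show the derived state '1' for C2, supporting them as a clade.
C3 (state '0') occurs in Microinus and Microops but conflicts with the nesting implied by the other characters — most parsimoniously interpreted as homoplasy.
Most parsimonious ingroup topology: (Microinus,((Microops,Microoma),Microura)).
The clade {Microoma, Microops, Microura} is supported by C2: its derived state '1' occurs in exactly those taxa and in no other taxon (including the outgroup).

C2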